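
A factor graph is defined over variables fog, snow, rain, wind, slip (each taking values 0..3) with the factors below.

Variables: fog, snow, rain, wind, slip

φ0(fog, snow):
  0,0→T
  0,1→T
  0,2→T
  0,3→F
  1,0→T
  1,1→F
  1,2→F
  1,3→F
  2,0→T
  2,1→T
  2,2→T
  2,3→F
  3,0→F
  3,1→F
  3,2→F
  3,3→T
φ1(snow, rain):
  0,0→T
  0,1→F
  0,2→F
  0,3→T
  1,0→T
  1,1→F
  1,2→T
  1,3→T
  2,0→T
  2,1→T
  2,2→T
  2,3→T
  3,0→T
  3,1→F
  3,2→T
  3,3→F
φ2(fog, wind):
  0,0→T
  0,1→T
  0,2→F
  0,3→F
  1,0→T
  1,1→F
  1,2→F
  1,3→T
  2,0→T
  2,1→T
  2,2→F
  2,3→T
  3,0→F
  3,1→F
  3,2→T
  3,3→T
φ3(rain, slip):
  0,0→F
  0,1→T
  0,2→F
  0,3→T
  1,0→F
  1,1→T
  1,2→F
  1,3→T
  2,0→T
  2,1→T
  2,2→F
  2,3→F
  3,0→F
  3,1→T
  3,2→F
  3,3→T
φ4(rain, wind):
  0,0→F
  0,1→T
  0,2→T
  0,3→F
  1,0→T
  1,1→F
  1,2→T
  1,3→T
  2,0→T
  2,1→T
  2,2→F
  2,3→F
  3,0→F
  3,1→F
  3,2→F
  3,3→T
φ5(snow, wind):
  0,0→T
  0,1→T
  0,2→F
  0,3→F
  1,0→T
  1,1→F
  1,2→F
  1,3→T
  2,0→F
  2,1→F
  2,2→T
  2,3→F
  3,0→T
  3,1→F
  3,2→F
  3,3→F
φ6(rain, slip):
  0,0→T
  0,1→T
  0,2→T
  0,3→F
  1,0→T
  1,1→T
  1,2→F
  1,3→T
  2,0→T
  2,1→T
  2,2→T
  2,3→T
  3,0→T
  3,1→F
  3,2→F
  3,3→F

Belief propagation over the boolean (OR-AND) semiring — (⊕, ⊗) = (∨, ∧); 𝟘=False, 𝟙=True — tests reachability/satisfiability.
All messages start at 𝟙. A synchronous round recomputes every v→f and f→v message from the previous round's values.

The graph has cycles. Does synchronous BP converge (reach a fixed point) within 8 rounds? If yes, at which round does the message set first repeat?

CONVERGED at round 3

init: all messages = 𝟙 over 4 values
r1 m[φ0→fog] = [T, T, T, T]
r1 m[φ0→snow] = [T, T, T, T]
r1 m[φ1→snow] = [T, T, T, T]
r1 m[φ1→rain] = [T, T, T, T]
r1 m[φ2→fog] = [T, T, T, T]
r1 m[φ2→wind] = [T, T, T, T]
r1 m[φ3→rain] = [T, T, T, T]
r1 m[φ3→slip] = [T, T, F, T]
r1 m[φ4→rain] = [T, T, T, T]
r1 m[φ4→wind] = [T, T, T, T]
r1 m[φ5→snow] = [T, T, T, T]
r1 m[φ5→wind] = [T, T, T, T]
r1 m[φ6→rain] = [T, T, T, T]
r1 m[φ6→slip] = [T, T, T, T]
r1 m[fog→φ0] = [T, T, T, T]
r1 m[fog→φ2] = [T, T, T, T]
r1 m[snow→φ0] = [T, T, T, T]
r1 m[snow→φ1] = [T, T, T, T]
r1 m[snow→φ5] = [T, T, T, T]
r1 m[rain→φ1] = [T, T, T, T]
r1 m[rain→φ3] = [T, T, T, T]
r1 m[rain→φ4] = [T, T, T, T]
r1 m[rain→φ6] = [T, T, T, T]
r1 m[wind→φ2] = [T, T, T, T]
r1 m[wind→φ4] = [T, T, T, T]
r1 m[wind→φ5] = [T, T, T, T]
r1 m[slip→φ3] = [T, T, T, T]
r1 m[slip→φ6] = [T, T, T, T]
r2 m[φ0→fog] = [T, T, T, T]
r2 m[φ0→snow] = [T, T, T, T]
r2 m[φ1→snow] = [T, T, T, T]
r2 m[φ1→rain] = [T, T, T, T]
r2 m[φ2→fog] = [T, T, T, T]
r2 m[φ2→wind] = [T, T, T, T]
r2 m[φ3→rain] = [T, T, T, T]
r2 m[φ3→slip] = [T, T, F, T]
r2 m[φ4→rain] = [T, T, T, T]
r2 m[φ4→wind] = [T, T, T, T]
r2 m[φ5→snow] = [T, T, T, T]
r2 m[φ5→wind] = [T, T, T, T]
r2 m[φ6→rain] = [T, T, T, T]
r2 m[φ6→slip] = [T, T, T, T]
r2 m[fog→φ0] = [T, T, T, T]
r2 m[fog→φ2] = [T, T, T, T]
r2 m[snow→φ0] = [T, T, T, T]
r2 m[snow→φ1] = [T, T, T, T]
r2 m[snow→φ5] = [T, T, T, T]
r2 m[rain→φ1] = [T, T, T, T]
r2 m[rain→φ3] = [T, T, T, T]
r2 m[rain→φ4] = [T, T, T, T]
r2 m[rain→φ6] = [T, T, T, T]
r2 m[wind→φ2] = [T, T, T, T]
r2 m[wind→φ4] = [T, T, T, T]
r2 m[wind→φ5] = [T, T, T, T]
r2 m[slip→φ3] = [T, T, T, T]
r2 m[slip→φ6] = [T, T, F, T]
r3 m[φ0→fog] = [T, T, T, T]
r3 m[φ0→snow] = [T, T, T, T]
r3 m[φ1→snow] = [T, T, T, T]
r3 m[φ1→rain] = [T, T, T, T]
r3 m[φ2→fog] = [T, T, T, T]
r3 m[φ2→wind] = [T, T, T, T]
r3 m[φ3→rain] = [T, T, T, T]
r3 m[φ3→slip] = [T, T, F, T]
r3 m[φ4→rain] = [T, T, T, T]
r3 m[φ4→wind] = [T, T, T, T]
r3 m[φ5→snow] = [T, T, T, T]
r3 m[φ5→wind] = [T, T, T, T]
r3 m[φ6→rain] = [T, T, T, T]
r3 m[φ6→slip] = [T, T, T, T]
r3 m[fog→φ0] = [T, T, T, T]
r3 m[fog→φ2] = [T, T, T, T]
r3 m[snow→φ0] = [T, T, T, T]
r3 m[snow→φ1] = [T, T, T, T]
r3 m[snow→φ5] = [T, T, T, T]
r3 m[rain→φ1] = [T, T, T, T]
r3 m[rain→φ3] = [T, T, T, T]
r3 m[rain→φ4] = [T, T, T, T]
r3 m[rain→φ6] = [T, T, T, T]
r3 m[wind→φ2] = [T, T, T, T]
r3 m[wind→φ4] = [T, T, T, T]
r3 m[wind→φ5] = [T, T, T, T]
r3 m[slip→φ3] = [T, T, T, T]
r3 m[slip→φ6] = [T, T, F, T]
fixed point reached at round 3
messages reach a fixed point at round 3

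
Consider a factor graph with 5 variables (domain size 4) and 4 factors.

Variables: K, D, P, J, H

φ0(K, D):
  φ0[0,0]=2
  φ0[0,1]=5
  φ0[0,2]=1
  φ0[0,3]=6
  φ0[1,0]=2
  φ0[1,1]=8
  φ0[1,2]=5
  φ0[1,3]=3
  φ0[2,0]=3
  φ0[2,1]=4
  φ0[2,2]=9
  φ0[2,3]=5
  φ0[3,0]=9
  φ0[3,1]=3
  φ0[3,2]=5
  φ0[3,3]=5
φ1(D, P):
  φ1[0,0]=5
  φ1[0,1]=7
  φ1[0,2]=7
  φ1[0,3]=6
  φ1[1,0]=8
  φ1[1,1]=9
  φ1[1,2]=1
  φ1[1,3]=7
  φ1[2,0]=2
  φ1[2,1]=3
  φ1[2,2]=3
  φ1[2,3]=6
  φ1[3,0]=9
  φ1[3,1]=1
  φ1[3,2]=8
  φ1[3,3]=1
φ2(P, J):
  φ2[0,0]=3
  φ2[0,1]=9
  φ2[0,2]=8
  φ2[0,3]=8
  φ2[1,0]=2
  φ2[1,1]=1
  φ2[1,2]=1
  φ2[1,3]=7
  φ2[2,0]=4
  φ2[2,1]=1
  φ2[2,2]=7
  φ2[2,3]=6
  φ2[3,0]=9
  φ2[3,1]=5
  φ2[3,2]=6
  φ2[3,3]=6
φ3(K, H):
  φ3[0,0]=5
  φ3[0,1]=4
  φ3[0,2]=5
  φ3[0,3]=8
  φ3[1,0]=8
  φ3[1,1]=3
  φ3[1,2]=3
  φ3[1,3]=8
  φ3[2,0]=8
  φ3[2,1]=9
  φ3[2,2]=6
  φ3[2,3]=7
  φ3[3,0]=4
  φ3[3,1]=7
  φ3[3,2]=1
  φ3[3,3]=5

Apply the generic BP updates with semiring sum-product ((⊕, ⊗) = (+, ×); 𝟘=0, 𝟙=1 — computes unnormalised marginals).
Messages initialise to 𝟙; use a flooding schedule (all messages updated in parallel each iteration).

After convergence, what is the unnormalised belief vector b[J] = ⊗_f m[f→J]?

init: all messages = 𝟙 over 4 values
r1 m[φ0→K] = [14, 18, 21, 22]
r1 m[φ0→D] = [16, 20, 20, 19]
r1 m[φ1→D] = [25, 25, 14, 19]
r1 m[φ1→P] = [24, 20, 19, 20]
r1 m[φ2→P] = [28, 11, 18, 26]
r1 m[φ2→J] = [18, 16, 22, 27]
r1 m[φ3→K] = [22, 22, 30, 17]
r1 m[φ3→H] = [25, 23, 15, 28]
r1 m[K→φ0] = [1, 1, 1, 1]
r1 m[K→φ3] = [1, 1, 1, 1]
r1 m[D→φ0] = [1, 1, 1, 1]
r1 m[D→φ1] = [1, 1, 1, 1]
r1 m[P→φ1] = [1, 1, 1, 1]
r1 m[P→φ2] = [1, 1, 1, 1]
r1 m[J→φ2] = [1, 1, 1, 1]
r1 m[H→φ3] = [1, 1, 1, 1]
r2 m[φ0→K] = [14, 18, 21, 22]
r2 m[φ0→D] = [16, 20, 20, 19]
r2 m[φ1→D] = [25, 25, 14, 19]
r2 m[φ1→P] = [24, 20, 19, 20]
r2 m[φ2→P] = [28, 11, 18, 26]
r2 m[φ2→J] = [18, 16, 22, 27]
r2 m[φ3→K] = [22, 22, 30, 17]
r2 m[φ3→H] = [25, 23, 15, 28]
r2 m[K→φ0] = [22, 22, 30, 17]
r2 m[K→φ3] = [14, 18, 21, 22]
r2 m[D→φ0] = [25, 25, 14, 19]
r2 m[D→φ1] = [16, 20, 20, 19]
r2 m[P→φ1] = [28, 11, 18, 26]
r2 m[P→φ2] = [24, 20, 19, 20]
r2 m[J→φ2] = [1, 1, 1, 1]
r2 m[H→φ3] = [1, 1, 1, 1]
r3 m[φ0→K] = [303, 377, 396, 465]
r3 m[φ0→D] = [331, 457, 487, 433]
r3 m[φ1→D] = [499, 523, 299, 433]
r3 m[φ1→P] = [451, 371, 344, 375]
r3 m[φ2→P] = [28, 11, 18, 26]
r3 m[φ2→J] = [368, 355, 465, 566]
r3 m[φ3→K] = [22, 22, 30, 17]
r3 m[φ3→H] = [470, 453, 272, 513]
r3 m[K→φ0] = [22, 22, 30, 17]
r3 m[K→φ3] = [14, 18, 21, 22]
r3 m[D→φ0] = [25, 25, 14, 19]
r3 m[D→φ1] = [16, 20, 20, 19]
r3 m[P→φ1] = [28, 11, 18, 26]
r3 m[P→φ2] = [24, 20, 19, 20]
r3 m[J→φ2] = [1, 1, 1, 1]
r3 m[H→φ3] = [1, 1, 1, 1]
r4 m[φ0→K] = [303, 377, 396, 465]
r4 m[φ0→D] = [331, 457, 487, 433]
r4 m[φ1→D] = [499, 523, 299, 433]
r4 m[φ1→P] = [451, 371, 344, 375]
r4 m[φ2→P] = [28, 11, 18, 26]
r4 m[φ2→J] = [368, 355, 465, 566]
r4 m[φ3→K] = [22, 22, 30, 17]
r4 m[φ3→H] = [470, 453, 272, 513]
r4 m[K→φ0] = [22, 22, 30, 17]
r4 m[K→φ3] = [303, 377, 396, 465]
r4 m[D→φ0] = [499, 523, 299, 433]
r4 m[D→φ1] = [331, 457, 487, 433]
r4 m[P→φ1] = [28, 11, 18, 26]
r4 m[P→φ2] = [451, 371, 344, 375]
r4 m[J→φ2] = [1, 1, 1, 1]
r4 m[H→φ3] = [1, 1, 1, 1]
r5 m[φ0→K] = [6510, 7976, 8445, 9720]
r5 m[φ0→D] = [331, 457, 487, 433]
r5 m[φ1→D] = [499, 523, 299, 433]
r5 m[φ1→P] = [10182, 8324, 7699, 8540]
r5 m[φ2→P] = [28, 11, 18, 26]
r5 m[φ2→J] = [6846, 6649, 8637, 10519]
r5 m[φ3→K] = [22, 22, 30, 17]
r5 m[φ3→H] = [9559, 9162, 5487, 10537]
r5 m[K→φ0] = [22, 22, 30, 17]
r5 m[K→φ3] = [303, 377, 396, 465]
r5 m[D→φ0] = [499, 523, 299, 433]
r5 m[D→φ1] = [331, 457, 487, 433]
r5 m[P→φ1] = [28, 11, 18, 26]
r5 m[P→φ2] = [451, 371, 344, 375]
r5 m[J→φ2] = [1, 1, 1, 1]
r5 m[H→φ3] = [1, 1, 1, 1]
r6 m[φ0→K] = [6510, 7976, 8445, 9720]
r6 m[φ0→D] = [331, 457, 487, 433]
r6 m[φ1→D] = [499, 523, 299, 433]
r6 m[φ1→P] = [10182, 8324, 7699, 8540]
r6 m[φ2→P] = [28, 11, 18, 26]
r6 m[φ2→J] = [6846, 6649, 8637, 10519]
r6 m[φ3→K] = [22, 22, 30, 17]
r6 m[φ3→H] = [9559, 9162, 5487, 10537]
r6 m[K→φ0] = [22, 22, 30, 17]
r6 m[K→φ3] = [6510, 7976, 8445, 9720]
r6 m[D→φ0] = [499, 523, 299, 433]
r6 m[D→φ1] = [331, 457, 487, 433]
r6 m[P→φ1] = [28, 11, 18, 26]
r6 m[P→φ2] = [10182, 8324, 7699, 8540]
r6 m[J→φ2] = [1, 1, 1, 1]
r6 m[H→φ3] = [1, 1, 1, 1]
r7 m[φ0→K] = [6510, 7976, 8445, 9720]
r7 m[φ0→D] = [331, 457, 487, 433]
r7 m[φ1→D] = [499, 523, 299, 433]
r7 m[φ1→P] = [10182, 8324, 7699, 8540]
r7 m[φ2→P] = [28, 11, 18, 26]
r7 m[φ2→J] = [154850, 150361, 194913, 237158]
r7 m[φ3→K] = [22, 22, 30, 17]
r7 m[φ3→H] = [202798, 194013, 116868, 223603]
r7 m[K→φ0] = [22, 22, 30, 17]
r7 m[K→φ3] = [6510, 7976, 8445, 9720]
r7 m[D→φ0] = [499, 523, 299, 433]
r7 m[D→φ1] = [331, 457, 487, 433]
r7 m[P→φ1] = [28, 11, 18, 26]
r7 m[P→φ2] = [10182, 8324, 7699, 8540]
r7 m[J→φ2] = [1, 1, 1, 1]
r7 m[H→φ3] = [1, 1, 1, 1]
r8 m[φ0→K] = [6510, 7976, 8445, 9720]
r8 m[φ0→D] = [331, 457, 487, 433]
r8 m[φ1→D] = [499, 523, 299, 433]
r8 m[φ1→P] = [10182, 8324, 7699, 8540]
r8 m[φ2→P] = [28, 11, 18, 26]
r8 m[φ2→J] = [154850, 150361, 194913, 237158]
r8 m[φ3→K] = [22, 22, 30, 17]
r8 m[φ3→H] = [202798, 194013, 116868, 223603]
r8 m[K→φ0] = [22, 22, 30, 17]
r8 m[K→φ3] = [6510, 7976, 8445, 9720]
r8 m[D→φ0] = [499, 523, 299, 433]
r8 m[D→φ1] = [331, 457, 487, 433]
r8 m[P→φ1] = [28, 11, 18, 26]
r8 m[P→φ2] = [10182, 8324, 7699, 8540]
r8 m[J→φ2] = [1, 1, 1, 1]
r8 m[H→φ3] = [1, 1, 1, 1]
fixed point reached at round 8
b[J] = ⊗ incoming = [154850, 150361, 194913, 237158]

b[J] = [154850, 150361, 194913, 237158]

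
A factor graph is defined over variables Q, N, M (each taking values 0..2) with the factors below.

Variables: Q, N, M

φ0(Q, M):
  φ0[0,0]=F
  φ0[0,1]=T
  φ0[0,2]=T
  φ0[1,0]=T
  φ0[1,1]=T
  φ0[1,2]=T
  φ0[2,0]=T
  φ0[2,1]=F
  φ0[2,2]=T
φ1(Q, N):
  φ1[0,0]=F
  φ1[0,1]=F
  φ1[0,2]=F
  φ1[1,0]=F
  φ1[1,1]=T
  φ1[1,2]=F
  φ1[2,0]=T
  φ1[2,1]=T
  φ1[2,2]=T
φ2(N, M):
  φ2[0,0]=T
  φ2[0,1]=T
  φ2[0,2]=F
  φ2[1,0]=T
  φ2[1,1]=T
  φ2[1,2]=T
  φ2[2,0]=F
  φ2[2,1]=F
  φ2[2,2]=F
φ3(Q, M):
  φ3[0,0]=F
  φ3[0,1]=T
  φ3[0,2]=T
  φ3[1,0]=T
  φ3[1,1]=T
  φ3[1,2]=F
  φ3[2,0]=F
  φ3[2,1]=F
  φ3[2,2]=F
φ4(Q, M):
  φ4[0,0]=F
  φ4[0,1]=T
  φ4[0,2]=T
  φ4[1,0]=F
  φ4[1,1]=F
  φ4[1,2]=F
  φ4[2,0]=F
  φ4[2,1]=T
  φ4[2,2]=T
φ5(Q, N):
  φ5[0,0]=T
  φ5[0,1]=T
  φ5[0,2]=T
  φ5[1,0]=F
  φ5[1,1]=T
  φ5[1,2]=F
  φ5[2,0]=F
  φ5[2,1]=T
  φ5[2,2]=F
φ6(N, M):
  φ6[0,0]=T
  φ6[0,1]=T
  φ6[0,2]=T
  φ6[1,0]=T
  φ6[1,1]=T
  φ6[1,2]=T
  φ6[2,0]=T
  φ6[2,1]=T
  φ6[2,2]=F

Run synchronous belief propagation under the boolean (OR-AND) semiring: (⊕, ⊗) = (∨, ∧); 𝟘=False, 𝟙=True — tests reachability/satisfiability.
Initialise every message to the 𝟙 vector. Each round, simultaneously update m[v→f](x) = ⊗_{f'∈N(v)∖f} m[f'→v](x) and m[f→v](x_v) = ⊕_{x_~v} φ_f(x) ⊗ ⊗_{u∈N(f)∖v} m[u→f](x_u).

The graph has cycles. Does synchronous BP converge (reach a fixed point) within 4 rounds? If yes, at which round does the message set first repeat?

NOT CONVERGED within 4 rounds

init: all messages = 𝟙 over 3 values
r1 m[φ0→Q] = [T, T, T]
r1 m[φ0→M] = [T, T, T]
r1 m[φ1→Q] = [F, T, T]
r1 m[φ1→N] = [T, T, T]
r1 m[φ2→N] = [T, T, F]
r1 m[φ2→M] = [T, T, T]
r1 m[φ3→Q] = [T, T, F]
r1 m[φ3→M] = [T, T, T]
r1 m[φ4→Q] = [T, F, T]
r1 m[φ4→M] = [F, T, T]
r1 m[φ5→Q] = [T, T, T]
r1 m[φ5→N] = [T, T, T]
r1 m[φ6→N] = [T, T, T]
r1 m[φ6→M] = [T, T, T]
r1 m[Q→φ0] = [T, T, T]
r1 m[Q→φ1] = [T, T, T]
r1 m[Q→φ3] = [T, T, T]
r1 m[Q→φ4] = [T, T, T]
r1 m[Q→φ5] = [T, T, T]
r1 m[N→φ1] = [T, T, T]
r1 m[N→φ2] = [T, T, T]
r1 m[N→φ5] = [T, T, T]
r1 m[N→φ6] = [T, T, T]
r1 m[M→φ0] = [T, T, T]
r1 m[M→φ2] = [T, T, T]
r1 m[M→φ3] = [T, T, T]
r1 m[M→φ4] = [T, T, T]
r1 m[M→φ6] = [T, T, T]
r2 m[φ0→Q] = [T, T, T]
r2 m[φ0→M] = [T, T, T]
r2 m[φ1→Q] = [F, T, T]
r2 m[φ1→N] = [T, T, T]
r2 m[φ2→N] = [T, T, F]
r2 m[φ2→M] = [T, T, T]
r2 m[φ3→Q] = [T, T, F]
r2 m[φ3→M] = [T, T, T]
r2 m[φ4→Q] = [T, F, T]
r2 m[φ4→M] = [F, T, T]
r2 m[φ5→Q] = [T, T, T]
r2 m[φ5→N] = [T, T, T]
r2 m[φ6→N] = [T, T, T]
r2 m[φ6→M] = [T, T, T]
r2 m[Q→φ0] = [F, F, F]
r2 m[Q→φ1] = [T, F, F]
r2 m[Q→φ3] = [F, F, T]
r2 m[Q→φ4] = [F, T, F]
r2 m[Q→φ5] = [F, F, F]
r2 m[N→φ1] = [T, T, F]
r2 m[N→φ2] = [T, T, T]
r2 m[N→φ5] = [T, T, F]
r2 m[N→φ6] = [T, T, F]
r2 m[M→φ0] = [F, T, T]
r2 m[M→φ2] = [F, T, T]
r2 m[M→φ3] = [F, T, T]
r2 m[M→φ4] = [T, T, T]
r2 m[M→φ6] = [F, T, T]
r3 m[φ0→Q] = [T, T, T]
r3 m[φ0→M] = [F, F, F]
r3 m[φ1→Q] = [F, T, T]
r3 m[φ1→N] = [F, F, F]
r3 m[φ2→N] = [T, T, F]
r3 m[φ2→M] = [T, T, T]
r3 m[φ3→Q] = [T, T, F]
r3 m[φ3→M] = [F, F, F]
r3 m[φ4→Q] = [T, F, T]
r3 m[φ4→M] = [F, F, F]
r3 m[φ5→Q] = [T, T, T]
r3 m[φ5→N] = [F, F, F]
r3 m[φ6→N] = [T, T, T]
r3 m[φ6→M] = [T, T, T]
r3 m[Q→φ0] = [F, F, F]
r3 m[Q→φ1] = [T, F, F]
r3 m[Q→φ3] = [F, F, T]
r3 m[Q→φ4] = [F, T, F]
r3 m[Q→φ5] = [F, F, F]
r3 m[N→φ1] = [T, T, F]
r3 m[N→φ2] = [T, T, T]
r3 m[N→φ5] = [T, T, F]
r3 m[N→φ6] = [T, T, F]
r3 m[M→φ0] = [F, T, T]
r3 m[M→φ2] = [F, T, T]
r3 m[M→φ3] = [F, T, T]
r3 m[M→φ4] = [T, T, T]
r3 m[M→φ6] = [F, T, T]
r4 m[φ0→Q] = [T, T, T]
r4 m[φ0→M] = [F, F, F]
r4 m[φ1→Q] = [F, T, T]
r4 m[φ1→N] = [F, F, F]
r4 m[φ2→N] = [T, T, F]
r4 m[φ2→M] = [T, T, T]
r4 m[φ3→Q] = [T, T, F]
r4 m[φ3→M] = [F, F, F]
r4 m[φ4→Q] = [T, F, T]
r4 m[φ4→M] = [F, F, F]
r4 m[φ5→Q] = [T, T, T]
r4 m[φ5→N] = [F, F, F]
r4 m[φ6→N] = [T, T, T]
r4 m[φ6→M] = [T, T, T]
r4 m[Q→φ0] = [F, F, F]
r4 m[Q→φ1] = [T, F, F]
r4 m[Q→φ3] = [F, F, T]
r4 m[Q→φ4] = [F, T, F]
r4 m[Q→φ5] = [F, F, F]
r4 m[N→φ1] = [F, F, F]
r4 m[N→φ2] = [F, F, F]
r4 m[N→φ5] = [F, F, F]
r4 m[N→φ6] = [F, F, F]
r4 m[M→φ0] = [F, F, F]
r4 m[M→φ2] = [F, F, F]
r4 m[M→φ3] = [F, F, F]
r4 m[M→φ4] = [F, F, F]
r4 m[M→φ6] = [F, F, F]
no fixed point within 4 rounds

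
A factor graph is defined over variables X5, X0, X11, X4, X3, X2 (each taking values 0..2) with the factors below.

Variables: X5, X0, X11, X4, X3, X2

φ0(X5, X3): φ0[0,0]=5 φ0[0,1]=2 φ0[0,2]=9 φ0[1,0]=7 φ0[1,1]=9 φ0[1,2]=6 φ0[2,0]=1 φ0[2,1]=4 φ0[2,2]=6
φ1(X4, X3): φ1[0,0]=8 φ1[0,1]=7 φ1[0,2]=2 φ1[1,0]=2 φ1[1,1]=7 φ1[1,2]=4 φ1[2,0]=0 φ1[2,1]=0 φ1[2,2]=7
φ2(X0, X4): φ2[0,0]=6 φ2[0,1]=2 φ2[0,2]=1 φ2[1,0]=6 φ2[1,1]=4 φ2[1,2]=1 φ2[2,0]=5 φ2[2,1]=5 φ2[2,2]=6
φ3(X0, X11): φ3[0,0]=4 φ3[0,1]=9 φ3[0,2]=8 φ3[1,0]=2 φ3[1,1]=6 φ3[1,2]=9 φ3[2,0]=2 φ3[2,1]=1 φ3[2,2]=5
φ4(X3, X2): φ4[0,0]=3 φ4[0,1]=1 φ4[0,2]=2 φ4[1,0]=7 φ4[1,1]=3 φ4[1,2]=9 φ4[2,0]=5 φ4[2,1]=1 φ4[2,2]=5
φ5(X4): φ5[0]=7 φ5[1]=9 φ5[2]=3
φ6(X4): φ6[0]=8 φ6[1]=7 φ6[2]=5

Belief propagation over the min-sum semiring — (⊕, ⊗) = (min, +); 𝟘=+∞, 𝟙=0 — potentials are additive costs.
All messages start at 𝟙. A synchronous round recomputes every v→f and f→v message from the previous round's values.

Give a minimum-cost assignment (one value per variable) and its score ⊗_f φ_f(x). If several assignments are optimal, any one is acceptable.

init: all messages = 𝟙 over 3 values
r1 m[φ0→X5] = [2, 6, 1]
r1 m[φ0→X3] = [1, 2, 6]
r1 m[φ1→X4] = [2, 2, 0]
r1 m[φ1→X3] = [0, 0, 2]
r1 m[φ2→X0] = [1, 1, 5]
r1 m[φ2→X4] = [5, 2, 1]
r1 m[φ3→X0] = [4, 2, 1]
r1 m[φ3→X11] = [2, 1, 5]
r1 m[φ4→X3] = [1, 3, 1]
r1 m[φ4→X2] = [3, 1, 2]
r1 m[φ5→X4] = [7, 9, 3]
r1 m[φ6→X4] = [8, 7, 5]
r1 m[X5→φ0] = [0, 0, 0]
r1 m[X0→φ2] = [0, 0, 0]
r1 m[X0→φ3] = [0, 0, 0]
r1 m[X11→φ3] = [0, 0, 0]
r1 m[X4→φ1] = [0, 0, 0]
r1 m[X4→φ2] = [0, 0, 0]
r1 m[X4→φ5] = [0, 0, 0]
r1 m[X4→φ6] = [0, 0, 0]
r1 m[X3→φ0] = [0, 0, 0]
r1 m[X3→φ1] = [0, 0, 0]
r1 m[X3→φ4] = [0, 0, 0]
r1 m[X2→φ4] = [0, 0, 0]
r2 m[φ0→X5] = [2, 6, 1]
r2 m[φ0→X3] = [1, 2, 6]
r2 m[φ1→X4] = [2, 2, 0]
r2 m[φ1→X3] = [0, 0, 2]
r2 m[φ2→X0] = [1, 1, 5]
r2 m[φ2→X4] = [5, 2, 1]
r2 m[φ3→X0] = [4, 2, 1]
r2 m[φ3→X11] = [2, 1, 5]
r2 m[φ4→X3] = [1, 3, 1]
r2 m[φ4→X2] = [3, 1, 2]
r2 m[φ5→X4] = [7, 9, 3]
r2 m[φ6→X4] = [8, 7, 5]
r2 m[X5→φ0] = [0, 0, 0]
r2 m[X0→φ2] = [4, 2, 1]
r2 m[X0→φ3] = [1, 1, 5]
r2 m[X11→φ3] = [0, 0, 0]
r2 m[X4→φ1] = [20, 18, 9]
r2 m[X4→φ2] = [17, 18, 8]
r2 m[X4→φ5] = [15, 11, 6]
r2 m[X4→φ6] = [14, 13, 4]
r2 m[X3→φ0] = [1, 3, 3]
r2 m[X3→φ1] = [2, 5, 7]
r2 m[X3→φ4] = [1, 2, 8]
r2 m[X2→φ4] = [0, 0, 0]
r3 m[φ0→X5] = [5, 8, 2]
r3 m[φ0→X3] = [1, 2, 6]
r3 m[φ1→X4] = [9, 4, 2]
r3 m[φ1→X3] = [9, 9, 16]
r3 m[φ2→X0] = [9, 9, 14]
r3 m[φ2→X4] = [6, 6, 3]
r3 m[φ3→X0] = [4, 2, 1]
r3 m[φ3→X11] = [3, 6, 9]
r3 m[φ4→X3] = [1, 3, 1]
r3 m[φ4→X2] = [4, 2, 3]
r3 m[φ5→X4] = [7, 9, 3]
r3 m[φ6→X4] = [8, 7, 5]
r3 m[X5→φ0] = [0, 0, 0]
r3 m[X0→φ2] = [4, 2, 1]
r3 m[X0→φ3] = [1, 1, 5]
r3 m[X11→φ3] = [0, 0, 0]
r3 m[X4→φ1] = [20, 18, 9]
r3 m[X4→φ2] = [17, 18, 8]
r3 m[X4→φ5] = [15, 11, 6]
r3 m[X4→φ6] = [14, 13, 4]
r3 m[X3→φ0] = [1, 3, 3]
r3 m[X3→φ1] = [2, 5, 7]
r3 m[X3→φ4] = [1, 2, 8]
r3 m[X2→φ4] = [0, 0, 0]
r4 m[φ0→X5] = [5, 8, 2]
r4 m[φ0→X3] = [1, 2, 6]
r4 m[φ1→X4] = [9, 4, 2]
r4 m[φ1→X3] = [9, 9, 16]
r4 m[φ2→X0] = [9, 9, 14]
r4 m[φ2→X4] = [6, 6, 3]
r4 m[φ3→X0] = [4, 2, 1]
r4 m[φ3→X11] = [3, 6, 9]
r4 m[φ4→X3] = [1, 3, 1]
r4 m[φ4→X2] = [4, 2, 3]
r4 m[φ5→X4] = [7, 9, 3]
r4 m[φ6→X4] = [8, 7, 5]
r4 m[X5→φ0] = [0, 0, 0]
r4 m[X0→φ2] = [4, 2, 1]
r4 m[X0→φ3] = [9, 9, 14]
r4 m[X11→φ3] = [0, 0, 0]
r4 m[X4→φ1] = [21, 22, 11]
r4 m[X4→φ2] = [24, 20, 10]
r4 m[X4→φ5] = [23, 17, 10]
r4 m[X4→φ6] = [22, 19, 8]
r4 m[X3→φ0] = [10, 12, 17]
r4 m[X3→φ1] = [2, 5, 7]
r4 m[X3→φ4] = [10, 11, 22]
r4 m[X2→φ4] = [0, 0, 0]
r5 m[φ0→X5] = [14, 17, 11]
r5 m[φ0→X3] = [1, 2, 6]
r5 m[φ1→X4] = [9, 4, 2]
r5 m[φ1→X3] = [11, 11, 18]
r5 m[φ2→X0] = [11, 11, 16]
r5 m[φ2→X4] = [6, 6, 3]
r5 m[φ3→X0] = [4, 2, 1]
r5 m[φ3→X11] = [11, 15, 17]
r5 m[φ4→X3] = [1, 3, 1]
r5 m[φ4→X2] = [13, 11, 12]
r5 m[φ5→X4] = [7, 9, 3]
r5 m[φ6→X4] = [8, 7, 5]
r5 m[X5→φ0] = [0, 0, 0]
r5 m[X0→φ2] = [4, 2, 1]
r5 m[X0→φ3] = [9, 9, 14]
r5 m[X11→φ3] = [0, 0, 0]
r5 m[X4→φ1] = [21, 22, 11]
r5 m[X4→φ2] = [24, 20, 10]
r5 m[X4→φ5] = [23, 17, 10]
r5 m[X4→φ6] = [22, 19, 8]
r5 m[X3→φ0] = [10, 12, 17]
r5 m[X3→φ1] = [2, 5, 7]
r5 m[X3→φ4] = [10, 11, 22]
r5 m[X2→φ4] = [0, 0, 0]
r6 m[φ0→X5] = [14, 17, 11]
r6 m[φ0→X3] = [1, 2, 6]
r6 m[φ1→X4] = [9, 4, 2]
r6 m[φ1→X3] = [11, 11, 18]
r6 m[φ2→X0] = [11, 11, 16]
r6 m[φ2→X4] = [6, 6, 3]
r6 m[φ3→X0] = [4, 2, 1]
r6 m[φ3→X11] = [11, 15, 17]
r6 m[φ4→X3] = [1, 3, 1]
r6 m[φ4→X2] = [13, 11, 12]
r6 m[φ5→X4] = [7, 9, 3]
r6 m[φ6→X4] = [8, 7, 5]
r6 m[X5→φ0] = [0, 0, 0]
r6 m[X0→φ2] = [4, 2, 1]
r6 m[X0→φ3] = [11, 11, 16]
r6 m[X11→φ3] = [0, 0, 0]
r6 m[X4→φ1] = [21, 22, 11]
r6 m[X4→φ2] = [24, 20, 10]
r6 m[X4→φ5] = [23, 17, 10]
r6 m[X4→φ6] = [22, 19, 8]
r6 m[X3→φ0] = [12, 14, 19]
r6 m[X3→φ1] = [2, 5, 7]
r6 m[X3→φ4] = [12, 13, 24]
r6 m[X2→φ4] = [0, 0, 0]
r7 m[φ0→X5] = [16, 19, 13]
r7 m[φ0→X3] = [1, 2, 6]
r7 m[φ1→X4] = [9, 4, 2]
r7 m[φ1→X3] = [11, 11, 18]
r7 m[φ2→X0] = [11, 11, 16]
r7 m[φ2→X4] = [6, 6, 3]
r7 m[φ3→X0] = [4, 2, 1]
r7 m[φ3→X11] = [13, 17, 19]
r7 m[φ4→X3] = [1, 3, 1]
r7 m[φ4→X2] = [15, 13, 14]
r7 m[φ5→X4] = [7, 9, 3]
r7 m[φ6→X4] = [8, 7, 5]
r7 m[X5→φ0] = [0, 0, 0]
r7 m[X0→φ2] = [4, 2, 1]
r7 m[X0→φ3] = [11, 11, 16]
r7 m[X11→φ3] = [0, 0, 0]
r7 m[X4→φ1] = [21, 22, 11]
r7 m[X4→φ2] = [24, 20, 10]
r7 m[X4→φ5] = [23, 17, 10]
r7 m[X4→φ6] = [22, 19, 8]
r7 m[X3→φ0] = [12, 14, 19]
r7 m[X3→φ1] = [2, 5, 7]
r7 m[X3→φ4] = [12, 13, 24]
r7 m[X2→φ4] = [0, 0, 0]
r8 m[φ0→X5] = [16, 19, 13]
r8 m[φ0→X3] = [1, 2, 6]
r8 m[φ1→X4] = [9, 4, 2]
r8 m[φ1→X3] = [11, 11, 18]
r8 m[φ2→X0] = [11, 11, 16]
r8 m[φ2→X4] = [6, 6, 3]
r8 m[φ3→X0] = [4, 2, 1]
r8 m[φ3→X11] = [13, 17, 19]
r8 m[φ4→X3] = [1, 3, 1]
r8 m[φ4→X2] = [15, 13, 14]
r8 m[φ5→X4] = [7, 9, 3]
r8 m[φ6→X4] = [8, 7, 5]
r8 m[X5→φ0] = [0, 0, 0]
r8 m[X0→φ2] = [4, 2, 1]
r8 m[X0→φ3] = [11, 11, 16]
r8 m[X11→φ3] = [0, 0, 0]
r8 m[X4→φ1] = [21, 22, 11]
r8 m[X4→φ2] = [24, 20, 10]
r8 m[X4→φ5] = [23, 17, 10]
r8 m[X4→φ6] = [22, 19, 8]
r8 m[X3→φ0] = [12, 14, 19]
r8 m[X3→φ1] = [2, 5, 7]
r8 m[X3→φ4] = [12, 13, 24]
r8 m[X2→φ4] = [0, 0, 0]
fixed point reached at round 8
traceback from X5: (X5=2, X0=1, X11=0, X4=2, X3=0, X2=1), score=13

assignment: (X5=2, X0=1, X11=0, X4=2, X3=0, X2=1); score = 13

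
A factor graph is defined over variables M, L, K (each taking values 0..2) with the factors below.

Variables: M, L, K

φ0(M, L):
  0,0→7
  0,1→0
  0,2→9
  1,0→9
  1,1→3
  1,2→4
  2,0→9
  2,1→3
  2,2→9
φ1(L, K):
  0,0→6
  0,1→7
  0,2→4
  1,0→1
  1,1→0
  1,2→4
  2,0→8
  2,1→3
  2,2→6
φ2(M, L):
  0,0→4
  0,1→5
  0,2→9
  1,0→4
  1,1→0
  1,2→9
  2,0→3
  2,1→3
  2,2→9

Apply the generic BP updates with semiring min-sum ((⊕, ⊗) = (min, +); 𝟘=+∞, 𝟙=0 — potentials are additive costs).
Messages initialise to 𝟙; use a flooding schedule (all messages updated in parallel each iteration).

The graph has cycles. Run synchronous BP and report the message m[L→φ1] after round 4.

message @ round 4 = [13, 6, 13]

init: all messages = 𝟙 over 3 values
r1 m[φ0→M] = [0, 3, 3]
r1 m[φ0→L] = [7, 0, 4]
r1 m[φ1→L] = [4, 0, 3]
r1 m[φ1→K] = [1, 0, 4]
r1 m[φ2→M] = [4, 0, 3]
r1 m[φ2→L] = [3, 0, 9]
r1 m[M→φ0] = [0, 0, 0]
r1 m[M→φ2] = [0, 0, 0]
r1 m[L→φ0] = [0, 0, 0]
r1 m[L→φ1] = [0, 0, 0]
r1 m[L→φ2] = [0, 0, 0]
r1 m[K→φ1] = [0, 0, 0]
r2 m[φ0→M] = [0, 3, 3]
r2 m[φ0→L] = [7, 0, 4]
r2 m[φ1→L] = [4, 0, 3]
r2 m[φ1→K] = [1, 0, 4]
r2 m[φ2→M] = [4, 0, 3]
r2 m[φ2→L] = [3, 0, 9]
r2 m[M→φ0] = [4, 0, 3]
r2 m[M→φ2] = [0, 3, 3]
r2 m[L→φ0] = [7, 0, 12]
r2 m[L→φ1] = [10, 0, 13]
r2 m[L→φ2] = [11, 0, 7]
r2 m[K→φ1] = [0, 0, 0]
r3 m[φ0→M] = [0, 3, 3]
r3 m[φ0→L] = [9, 3, 4]
r3 m[φ1→L] = [4, 0, 3]
r3 m[φ1→K] = [1, 0, 4]
r3 m[φ2→M] = [5, 0, 3]
r3 m[φ2→L] = [4, 3, 9]
r3 m[M→φ0] = [4, 0, 3]
r3 m[M→φ2] = [0, 3, 3]
r3 m[L→φ0] = [7, 0, 12]
r3 m[L→φ1] = [10, 0, 13]
r3 m[L→φ2] = [11, 0, 7]
r3 m[K→φ1] = [0, 0, 0]
r4 m[φ0→M] = [0, 3, 3]
r4 m[φ0→L] = [9, 3, 4]
r4 m[φ1→L] = [4, 0, 3]
r4 m[φ1→K] = [1, 0, 4]
r4 m[φ2→M] = [5, 0, 3]
r4 m[φ2→L] = [4, 3, 9]
r4 m[M→φ0] = [5, 0, 3]
r4 m[M→φ2] = [0, 3, 3]
r4 m[L→φ0] = [8, 3, 12]
r4 m[L→φ1] = [13, 6, 13]
r4 m[L→φ2] = [13, 3, 7]
r4 m[K→φ1] = [0, 0, 0]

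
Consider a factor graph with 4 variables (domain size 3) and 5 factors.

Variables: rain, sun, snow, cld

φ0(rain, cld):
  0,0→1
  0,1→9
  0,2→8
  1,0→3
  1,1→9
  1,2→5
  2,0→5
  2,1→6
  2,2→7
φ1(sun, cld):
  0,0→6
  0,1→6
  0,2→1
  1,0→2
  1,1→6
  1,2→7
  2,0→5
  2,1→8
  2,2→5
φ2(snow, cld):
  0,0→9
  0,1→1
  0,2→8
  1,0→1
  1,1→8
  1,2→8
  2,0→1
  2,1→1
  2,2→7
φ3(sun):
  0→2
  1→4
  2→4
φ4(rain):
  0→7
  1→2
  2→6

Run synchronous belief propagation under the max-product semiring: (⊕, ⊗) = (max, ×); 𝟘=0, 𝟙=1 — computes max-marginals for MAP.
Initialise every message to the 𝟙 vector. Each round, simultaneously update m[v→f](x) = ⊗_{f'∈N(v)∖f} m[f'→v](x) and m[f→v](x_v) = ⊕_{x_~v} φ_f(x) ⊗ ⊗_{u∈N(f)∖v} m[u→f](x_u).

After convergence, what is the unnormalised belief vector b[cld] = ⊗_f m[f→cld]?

b[cld] = [5400, 16128, 12544]

init: all messages = 𝟙 over 3 values
r1 m[φ0→rain] = [9, 9, 7]
r1 m[φ0→cld] = [5, 9, 8]
r1 m[φ1→sun] = [6, 7, 8]
r1 m[φ1→cld] = [6, 8, 7]
r1 m[φ2→snow] = [9, 8, 7]
r1 m[φ2→cld] = [9, 8, 8]
r1 m[φ3→sun] = [2, 4, 4]
r1 m[φ4→rain] = [7, 2, 6]
r1 m[rain→φ0] = [1, 1, 1]
r1 m[rain→φ4] = [1, 1, 1]
r1 m[sun→φ1] = [1, 1, 1]
r1 m[sun→φ3] = [1, 1, 1]
r1 m[snow→φ2] = [1, 1, 1]
r1 m[cld→φ0] = [1, 1, 1]
r1 m[cld→φ1] = [1, 1, 1]
r1 m[cld→φ2] = [1, 1, 1]
r2 m[φ0→rain] = [9, 9, 7]
r2 m[φ0→cld] = [5, 9, 8]
r2 m[φ1→sun] = [6, 7, 8]
r2 m[φ1→cld] = [6, 8, 7]
r2 m[φ2→snow] = [9, 8, 7]
r2 m[φ2→cld] = [9, 8, 8]
r2 m[φ3→sun] = [2, 4, 4]
r2 m[φ4→rain] = [7, 2, 6]
r2 m[rain→φ0] = [7, 2, 6]
r2 m[rain→φ4] = [9, 9, 7]
r2 m[sun→φ1] = [2, 4, 4]
r2 m[sun→φ3] = [6, 7, 8]
r2 m[snow→φ2] = [1, 1, 1]
r2 m[cld→φ0] = [54, 64, 56]
r2 m[cld→φ1] = [45, 72, 64]
r2 m[cld→φ2] = [30, 72, 56]
r3 m[φ0→rain] = [576, 576, 392]
r3 m[φ0→cld] = [30, 63, 56]
r3 m[φ1→sun] = [432, 448, 576]
r3 m[φ1→cld] = [20, 32, 28]
r3 m[φ2→snow] = [448, 576, 392]
r3 m[φ2→cld] = [9, 8, 8]
r3 m[φ3→sun] = [2, 4, 4]
r3 m[φ4→rain] = [7, 2, 6]
r3 m[rain→φ0] = [7, 2, 6]
r3 m[rain→φ4] = [9, 9, 7]
r3 m[sun→φ1] = [2, 4, 4]
r3 m[sun→φ3] = [6, 7, 8]
r3 m[snow→φ2] = [1, 1, 1]
r3 m[cld→φ0] = [54, 64, 56]
r3 m[cld→φ1] = [45, 72, 64]
r3 m[cld→φ2] = [30, 72, 56]
r4 m[φ0→rain] = [576, 576, 392]
r4 m[φ0→cld] = [30, 63, 56]
r4 m[φ1→sun] = [432, 448, 576]
r4 m[φ1→cld] = [20, 32, 28]
r4 m[φ2→snow] = [448, 576, 392]
r4 m[φ2→cld] = [9, 8, 8]
r4 m[φ3→sun] = [2, 4, 4]
r4 m[φ4→rain] = [7, 2, 6]
r4 m[rain→φ0] = [7, 2, 6]
r4 m[rain→φ4] = [576, 576, 392]
r4 m[sun→φ1] = [2, 4, 4]
r4 m[sun→φ3] = [432, 448, 576]
r4 m[snow→φ2] = [1, 1, 1]
r4 m[cld→φ0] = [180, 256, 224]
r4 m[cld→φ1] = [270, 504, 448]
r4 m[cld→φ2] = [600, 2016, 1568]
r5 m[φ0→rain] = [2304, 2304, 1568]
r5 m[φ0→cld] = [30, 63, 56]
r5 m[φ1→sun] = [3024, 3136, 4032]
r5 m[φ1→cld] = [20, 32, 28]
r5 m[φ2→snow] = [12544, 16128, 10976]
r5 m[φ2→cld] = [9, 8, 8]
r5 m[φ3→sun] = [2, 4, 4]
r5 m[φ4→rain] = [7, 2, 6]
r5 m[rain→φ0] = [7, 2, 6]
r5 m[rain→φ4] = [576, 576, 392]
r5 m[sun→φ1] = [2, 4, 4]
r5 m[sun→φ3] = [432, 448, 576]
r5 m[snow→φ2] = [1, 1, 1]
r5 m[cld→φ0] = [180, 256, 224]
r5 m[cld→φ1] = [270, 504, 448]
r5 m[cld→φ2] = [600, 2016, 1568]
r6 m[φ0→rain] = [2304, 2304, 1568]
r6 m[φ0→cld] = [30, 63, 56]
r6 m[φ1→sun] = [3024, 3136, 4032]
r6 m[φ1→cld] = [20, 32, 28]
r6 m[φ2→snow] = [12544, 16128, 10976]
r6 m[φ2→cld] = [9, 8, 8]
r6 m[φ3→sun] = [2, 4, 4]
r6 m[φ4→rain] = [7, 2, 6]
r6 m[rain→φ0] = [7, 2, 6]
r6 m[rain→φ4] = [2304, 2304, 1568]
r6 m[sun→φ1] = [2, 4, 4]
r6 m[sun→φ3] = [3024, 3136, 4032]
r6 m[snow→φ2] = [1, 1, 1]
r6 m[cld→φ0] = [180, 256, 224]
r6 m[cld→φ1] = [270, 504, 448]
r6 m[cld→φ2] = [600, 2016, 1568]
r7 m[φ0→rain] = [2304, 2304, 1568]
r7 m[φ0→cld] = [30, 63, 56]
r7 m[φ1→sun] = [3024, 3136, 4032]
r7 m[φ1→cld] = [20, 32, 28]
r7 m[φ2→snow] = [12544, 16128, 10976]
r7 m[φ2→cld] = [9, 8, 8]
r7 m[φ3→sun] = [2, 4, 4]
r7 m[φ4→rain] = [7, 2, 6]
r7 m[rain→φ0] = [7, 2, 6]
r7 m[rain→φ4] = [2304, 2304, 1568]
r7 m[sun→φ1] = [2, 4, 4]
r7 m[sun→φ3] = [3024, 3136, 4032]
r7 m[snow→φ2] = [1, 1, 1]
r7 m[cld→φ0] = [180, 256, 224]
r7 m[cld→φ1] = [270, 504, 448]
r7 m[cld→φ2] = [600, 2016, 1568]
fixed point reached at round 7
b[cld] = ⊗ incoming = [5400, 16128, 12544]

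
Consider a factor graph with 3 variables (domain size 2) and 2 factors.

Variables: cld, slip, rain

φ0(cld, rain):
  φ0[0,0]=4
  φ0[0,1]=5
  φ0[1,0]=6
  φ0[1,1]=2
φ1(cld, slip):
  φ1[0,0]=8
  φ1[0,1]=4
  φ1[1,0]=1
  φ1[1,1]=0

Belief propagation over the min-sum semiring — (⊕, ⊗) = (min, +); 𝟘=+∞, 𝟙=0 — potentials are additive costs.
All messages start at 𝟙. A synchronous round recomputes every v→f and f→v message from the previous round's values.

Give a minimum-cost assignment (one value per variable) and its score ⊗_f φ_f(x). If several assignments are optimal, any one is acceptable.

init: all messages = 𝟙 over 2 values
r1 m[φ0→cld] = [4, 2]
r1 m[φ0→rain] = [4, 2]
r1 m[φ1→cld] = [4, 0]
r1 m[φ1→slip] = [1, 0]
r1 m[cld→φ0] = [0, 0]
r1 m[cld→φ1] = [0, 0]
r1 m[slip→φ1] = [0, 0]
r1 m[rain→φ0] = [0, 0]
r2 m[φ0→cld] = [4, 2]
r2 m[φ0→rain] = [4, 2]
r2 m[φ1→cld] = [4, 0]
r2 m[φ1→slip] = [1, 0]
r2 m[cld→φ0] = [4, 0]
r2 m[cld→φ1] = [4, 2]
r2 m[slip→φ1] = [0, 0]
r2 m[rain→φ0] = [0, 0]
r3 m[φ0→cld] = [4, 2]
r3 m[φ0→rain] = [6, 2]
r3 m[φ1→cld] = [4, 0]
r3 m[φ1→slip] = [3, 2]
r3 m[cld→φ0] = [4, 0]
r3 m[cld→φ1] = [4, 2]
r3 m[slip→φ1] = [0, 0]
r3 m[rain→φ0] = [0, 0]
r4 m[φ0→cld] = [4, 2]
r4 m[φ0→rain] = [6, 2]
r4 m[φ1→cld] = [4, 0]
r4 m[φ1→slip] = [3, 2]
r4 m[cld→φ0] = [4, 0]
r4 m[cld→φ1] = [4, 2]
r4 m[slip→φ1] = [0, 0]
r4 m[rain→φ0] = [0, 0]
fixed point reached at round 4
traceback from cld: (cld=1, slip=1, rain=1), score=2

assignment: (cld=1, slip=1, rain=1); score = 2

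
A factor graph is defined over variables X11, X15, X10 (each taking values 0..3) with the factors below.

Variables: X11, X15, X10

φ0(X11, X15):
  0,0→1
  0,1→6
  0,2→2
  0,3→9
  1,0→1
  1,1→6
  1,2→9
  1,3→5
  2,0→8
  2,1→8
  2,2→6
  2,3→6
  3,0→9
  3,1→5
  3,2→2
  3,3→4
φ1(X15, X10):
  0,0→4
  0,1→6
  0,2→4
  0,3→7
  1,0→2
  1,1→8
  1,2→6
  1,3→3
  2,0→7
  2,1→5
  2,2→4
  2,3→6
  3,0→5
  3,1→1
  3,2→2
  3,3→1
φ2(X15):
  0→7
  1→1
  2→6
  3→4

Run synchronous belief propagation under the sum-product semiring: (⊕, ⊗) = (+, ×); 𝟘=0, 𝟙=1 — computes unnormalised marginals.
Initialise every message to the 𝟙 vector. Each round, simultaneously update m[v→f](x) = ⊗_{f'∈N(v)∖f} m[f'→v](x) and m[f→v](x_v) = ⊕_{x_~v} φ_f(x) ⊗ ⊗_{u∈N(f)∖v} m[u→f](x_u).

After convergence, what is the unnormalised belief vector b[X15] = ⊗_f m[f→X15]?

b[X15] = [2793, 475, 2508, 864]

init: all messages = 𝟙 over 4 values
r1 m[φ0→X11] = [18, 21, 28, 20]
r1 m[φ0→X15] = [19, 25, 19, 24]
r1 m[φ1→X15] = [21, 19, 22, 9]
r1 m[φ1→X10] = [18, 20, 16, 17]
r1 m[φ2→X15] = [7, 1, 6, 4]
r1 m[X11→φ0] = [1, 1, 1, 1]
r1 m[X15→φ0] = [1, 1, 1, 1]
r1 m[X15→φ1] = [1, 1, 1, 1]
r1 m[X15→φ2] = [1, 1, 1, 1]
r1 m[X10→φ1] = [1, 1, 1, 1]
r2 m[φ0→X11] = [18, 21, 28, 20]
r2 m[φ0→X15] = [19, 25, 19, 24]
r2 m[φ1→X15] = [21, 19, 22, 9]
r2 m[φ1→X10] = [18, 20, 16, 17]
r2 m[φ2→X15] = [7, 1, 6, 4]
r2 m[X11→φ0] = [1, 1, 1, 1]
r2 m[X15→φ0] = [147, 19, 132, 36]
r2 m[X15→φ1] = [133, 25, 114, 96]
r2 m[X15→φ2] = [399, 475, 418, 216]
r2 m[X10→φ1] = [1, 1, 1, 1]
r3 m[φ0→X11] = [849, 1629, 2336, 1826]
r3 m[φ0→X15] = [19, 25, 19, 24]
r3 m[φ1→X15] = [21, 19, 22, 9]
r3 m[φ1→X10] = [1860, 1664, 1330, 1786]
r3 m[φ2→X15] = [7, 1, 6, 4]
r3 m[X11→φ0] = [1, 1, 1, 1]
r3 m[X15→φ0] = [147, 19, 132, 36]
r3 m[X15→φ1] = [133, 25, 114, 96]
r3 m[X15→φ2] = [399, 475, 418, 216]
r3 m[X10→φ1] = [1, 1, 1, 1]
r4 m[φ0→X11] = [849, 1629, 2336, 1826]
r4 m[φ0→X15] = [19, 25, 19, 24]
r4 m[φ1→X15] = [21, 19, 22, 9]
r4 m[φ1→X10] = [1860, 1664, 1330, 1786]
r4 m[φ2→X15] = [7, 1, 6, 4]
r4 m[X11→φ0] = [1, 1, 1, 1]
r4 m[X15→φ0] = [147, 19, 132, 36]
r4 m[X15→φ1] = [133, 25, 114, 96]
r4 m[X15→φ2] = [399, 475, 418, 216]
r4 m[X10→φ1] = [1, 1, 1, 1]
fixed point reached at round 4
b[X15] = ⊗ incoming = [2793, 475, 2508, 864]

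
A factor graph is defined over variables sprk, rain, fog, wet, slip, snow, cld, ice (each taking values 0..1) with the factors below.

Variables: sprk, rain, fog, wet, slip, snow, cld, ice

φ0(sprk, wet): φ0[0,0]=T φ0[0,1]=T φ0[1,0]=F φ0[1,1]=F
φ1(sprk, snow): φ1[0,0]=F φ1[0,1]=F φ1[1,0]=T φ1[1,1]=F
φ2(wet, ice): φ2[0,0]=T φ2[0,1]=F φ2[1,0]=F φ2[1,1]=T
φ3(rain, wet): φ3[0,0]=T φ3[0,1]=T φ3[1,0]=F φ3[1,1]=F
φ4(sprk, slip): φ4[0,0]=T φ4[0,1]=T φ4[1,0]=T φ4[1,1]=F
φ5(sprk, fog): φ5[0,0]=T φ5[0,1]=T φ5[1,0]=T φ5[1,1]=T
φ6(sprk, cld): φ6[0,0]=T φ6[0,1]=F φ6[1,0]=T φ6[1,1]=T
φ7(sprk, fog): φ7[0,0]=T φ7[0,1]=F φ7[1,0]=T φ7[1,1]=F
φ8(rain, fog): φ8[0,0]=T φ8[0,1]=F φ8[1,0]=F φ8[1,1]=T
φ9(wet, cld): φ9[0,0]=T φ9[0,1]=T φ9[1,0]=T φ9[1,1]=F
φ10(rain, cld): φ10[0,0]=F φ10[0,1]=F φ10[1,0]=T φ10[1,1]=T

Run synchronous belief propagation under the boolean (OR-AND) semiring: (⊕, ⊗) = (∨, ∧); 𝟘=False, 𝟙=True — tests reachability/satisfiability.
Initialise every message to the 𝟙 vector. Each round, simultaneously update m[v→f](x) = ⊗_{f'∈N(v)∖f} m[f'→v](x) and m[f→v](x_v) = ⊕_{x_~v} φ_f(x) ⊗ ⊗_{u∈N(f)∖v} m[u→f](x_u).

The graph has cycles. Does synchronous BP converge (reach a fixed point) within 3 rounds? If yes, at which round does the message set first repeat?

init: all messages = 𝟙 over 2 values
r1 m[φ0→sprk] = [T, F]
r1 m[φ0→wet] = [T, T]
r1 m[φ1→sprk] = [F, T]
r1 m[φ1→snow] = [T, F]
r1 m[φ2→wet] = [T, T]
r1 m[φ2→ice] = [T, T]
r1 m[φ3→rain] = [T, F]
r1 m[φ3→wet] = [T, T]
r1 m[φ4→sprk] = [T, T]
r1 m[φ4→slip] = [T, T]
r1 m[φ5→sprk] = [T, T]
r1 m[φ5→fog] = [T, T]
r1 m[φ6→sprk] = [T, T]
r1 m[φ6→cld] = [T, T]
r1 m[φ7→sprk] = [T, T]
r1 m[φ7→fog] = [T, F]
r1 m[φ8→rain] = [T, T]
r1 m[φ8→fog] = [T, T]
r1 m[φ9→wet] = [T, T]
r1 m[φ9→cld] = [T, T]
r1 m[φ10→rain] = [F, T]
r1 m[φ10→cld] = [T, T]
r1 m[sprk→φ0] = [T, T]
r1 m[sprk→φ1] = [T, T]
r1 m[sprk→φ4] = [T, T]
r1 m[sprk→φ5] = [T, T]
r1 m[sprk→φ6] = [T, T]
r1 m[sprk→φ7] = [T, T]
r1 m[rain→φ3] = [T, T]
r1 m[rain→φ8] = [T, T]
r1 m[rain→φ10] = [T, T]
r1 m[fog→φ5] = [T, T]
r1 m[fog→φ7] = [T, T]
r1 m[fog→φ8] = [T, T]
r1 m[wet→φ0] = [T, T]
r1 m[wet→φ2] = [T, T]
r1 m[wet→φ3] = [T, T]
r1 m[wet→φ9] = [T, T]
r1 m[slip→φ4] = [T, T]
r1 m[snow→φ1] = [T, T]
r1 m[cld→φ6] = [T, T]
r1 m[cld→φ9] = [T, T]
r1 m[cld→φ10] = [T, T]
r1 m[ice→φ2] = [T, T]
r2 m[φ0→sprk] = [T, F]
r2 m[φ0→wet] = [T, T]
r2 m[φ1→sprk] = [F, T]
r2 m[φ1→snow] = [T, F]
r2 m[φ2→wet] = [T, T]
r2 m[φ2→ice] = [T, T]
r2 m[φ3→rain] = [T, F]
r2 m[φ3→wet] = [T, T]
r2 m[φ4→sprk] = [T, T]
r2 m[φ4→slip] = [T, T]
r2 m[φ5→sprk] = [T, T]
r2 m[φ5→fog] = [T, T]
r2 m[φ6→sprk] = [T, T]
r2 m[φ6→cld] = [T, T]
r2 m[φ7→sprk] = [T, T]
r2 m[φ7→fog] = [T, F]
r2 m[φ8→rain] = [T, T]
r2 m[φ8→fog] = [T, T]
r2 m[φ9→wet] = [T, T]
r2 m[φ9→cld] = [T, T]
r2 m[φ10→rain] = [F, T]
r2 m[φ10→cld] = [T, T]
r2 m[sprk→φ0] = [F, T]
r2 m[sprk→φ1] = [T, F]
r2 m[sprk→φ4] = [F, F]
r2 m[sprk→φ5] = [F, F]
r2 m[sprk→φ6] = [F, F]
r2 m[sprk→φ7] = [F, F]
r2 m[rain→φ3] = [F, T]
r2 m[rain→φ8] = [F, F]
r2 m[rain→φ10] = [T, F]
r2 m[fog→φ5] = [T, F]
r2 m[fog→φ7] = [T, T]
r2 m[fog→φ8] = [T, F]
r2 m[wet→φ0] = [T, T]
r2 m[wet→φ2] = [T, T]
r2 m[wet→φ3] = [T, T]
r2 m[wet→φ9] = [T, T]
r2 m[slip→φ4] = [T, T]
r2 m[snow→φ1] = [T, T]
r2 m[cld→φ6] = [T, T]
r2 m[cld→φ9] = [T, T]
r2 m[cld→φ10] = [T, T]
r2 m[ice→φ2] = [T, T]
r3 m[φ0→sprk] = [T, F]
r3 m[φ0→wet] = [F, F]
r3 m[φ1→sprk] = [F, T]
r3 m[φ1→snow] = [F, F]
r3 m[φ2→wet] = [T, T]
r3 m[φ2→ice] = [T, T]
r3 m[φ3→rain] = [T, F]
r3 m[φ3→wet] = [F, F]
r3 m[φ4→sprk] = [T, T]
r3 m[φ4→slip] = [F, F]
r3 m[φ5→sprk] = [T, T]
r3 m[φ5→fog] = [F, F]
r3 m[φ6→sprk] = [T, T]
r3 m[φ6→cld] = [F, F]
r3 m[φ7→sprk] = [T, T]
r3 m[φ7→fog] = [F, F]
r3 m[φ8→rain] = [T, F]
r3 m[φ8→fog] = [F, F]
r3 m[φ9→wet] = [T, T]
r3 m[φ9→cld] = [T, T]
r3 m[φ10→rain] = [F, T]
r3 m[φ10→cld] = [F, F]
r3 m[sprk→φ0] = [F, T]
r3 m[sprk→φ1] = [T, F]
r3 m[sprk→φ4] = [F, F]
r3 m[sprk→φ5] = [F, F]
r3 m[sprk→φ6] = [F, F]
r3 m[sprk→φ7] = [F, F]
r3 m[rain→φ3] = [F, T]
r3 m[rain→φ8] = [F, F]
r3 m[rain→φ10] = [T, F]
r3 m[fog→φ5] = [T, F]
r3 m[fog→φ7] = [T, T]
r3 m[fog→φ8] = [T, F]
r3 m[wet→φ0] = [T, T]
r3 m[wet→φ2] = [T, T]
r3 m[wet→φ3] = [T, T]
r3 m[wet→φ9] = [T, T]
r3 m[slip→φ4] = [T, T]
r3 m[snow→φ1] = [T, T]
r3 m[cld→φ6] = [T, T]
r3 m[cld→φ9] = [T, T]
r3 m[cld→φ10] = [T, T]
r3 m[ice→φ2] = [T, T]
no fixed point within 3 rounds

NOT CONVERGED within 3 rounds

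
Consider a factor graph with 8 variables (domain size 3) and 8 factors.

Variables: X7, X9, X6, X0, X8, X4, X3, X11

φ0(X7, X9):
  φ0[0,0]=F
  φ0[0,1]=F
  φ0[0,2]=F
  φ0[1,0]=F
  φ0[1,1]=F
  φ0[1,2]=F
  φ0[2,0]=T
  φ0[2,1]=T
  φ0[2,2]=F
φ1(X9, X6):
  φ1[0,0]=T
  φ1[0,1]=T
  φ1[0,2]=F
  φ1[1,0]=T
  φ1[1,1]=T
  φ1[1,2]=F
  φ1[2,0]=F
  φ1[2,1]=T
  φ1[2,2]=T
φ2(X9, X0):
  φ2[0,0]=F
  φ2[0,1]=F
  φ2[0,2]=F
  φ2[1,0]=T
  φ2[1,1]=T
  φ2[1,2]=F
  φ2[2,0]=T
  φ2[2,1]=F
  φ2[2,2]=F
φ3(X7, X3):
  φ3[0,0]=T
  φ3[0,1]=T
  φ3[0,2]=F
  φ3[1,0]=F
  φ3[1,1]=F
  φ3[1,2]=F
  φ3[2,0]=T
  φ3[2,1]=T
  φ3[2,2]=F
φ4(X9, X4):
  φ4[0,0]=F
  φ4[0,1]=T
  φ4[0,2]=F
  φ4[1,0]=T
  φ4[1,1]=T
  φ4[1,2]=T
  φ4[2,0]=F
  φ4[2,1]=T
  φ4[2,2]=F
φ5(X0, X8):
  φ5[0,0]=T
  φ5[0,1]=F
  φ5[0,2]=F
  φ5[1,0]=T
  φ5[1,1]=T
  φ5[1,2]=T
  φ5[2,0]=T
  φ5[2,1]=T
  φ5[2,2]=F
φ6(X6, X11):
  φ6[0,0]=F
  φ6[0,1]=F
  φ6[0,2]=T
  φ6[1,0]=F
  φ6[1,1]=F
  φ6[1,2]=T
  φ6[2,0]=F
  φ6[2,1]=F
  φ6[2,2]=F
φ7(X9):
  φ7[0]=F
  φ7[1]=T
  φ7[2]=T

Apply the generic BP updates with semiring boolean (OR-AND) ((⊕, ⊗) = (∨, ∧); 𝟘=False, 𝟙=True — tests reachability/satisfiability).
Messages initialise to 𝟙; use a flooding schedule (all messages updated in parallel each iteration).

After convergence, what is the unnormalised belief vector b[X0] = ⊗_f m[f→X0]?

init: all messages = 𝟙 over 3 values
r1 m[φ0→X7] = [F, F, T]
r1 m[φ0→X9] = [T, T, F]
r1 m[φ1→X9] = [T, T, T]
r1 m[φ1→X6] = [T, T, T]
r1 m[φ2→X9] = [F, T, T]
r1 m[φ2→X0] = [T, T, F]
r1 m[φ3→X7] = [T, F, T]
r1 m[φ3→X3] = [T, T, F]
r1 m[φ4→X9] = [T, T, T]
r1 m[φ4→X4] = [T, T, T]
r1 m[φ5→X0] = [T, T, T]
r1 m[φ5→X8] = [T, T, T]
r1 m[φ6→X6] = [T, T, F]
r1 m[φ6→X11] = [F, F, T]
r1 m[φ7→X9] = [F, T, T]
r1 m[X7→φ0] = [T, T, T]
r1 m[X7→φ3] = [T, T, T]
r1 m[X9→φ0] = [T, T, T]
r1 m[X9→φ1] = [T, T, T]
r1 m[X9→φ2] = [T, T, T]
r1 m[X9→φ4] = [T, T, T]
r1 m[X9→φ7] = [T, T, T]
r1 m[X6→φ1] = [T, T, T]
r1 m[X6→φ6] = [T, T, T]
r1 m[X0→φ2] = [T, T, T]
r1 m[X0→φ5] = [T, T, T]
r1 m[X8→φ5] = [T, T, T]
r1 m[X4→φ4] = [T, T, T]
r1 m[X3→φ3] = [T, T, T]
r1 m[X11→φ6] = [T, T, T]
r2 m[φ0→X7] = [F, F, T]
r2 m[φ0→X9] = [T, T, F]
r2 m[φ1→X9] = [T, T, T]
r2 m[φ1→X6] = [T, T, T]
r2 m[φ2→X9] = [F, T, T]
r2 m[φ2→X0] = [T, T, F]
r2 m[φ3→X7] = [T, F, T]
r2 m[φ3→X3] = [T, T, F]
r2 m[φ4→X9] = [T, T, T]
r2 m[φ4→X4] = [T, T, T]
r2 m[φ5→X0] = [T, T, T]
r2 m[φ5→X8] = [T, T, T]
r2 m[φ6→X6] = [T, T, F]
r2 m[φ6→X11] = [F, F, T]
r2 m[φ7→X9] = [F, T, T]
r2 m[X7→φ0] = [T, F, T]
r2 m[X7→φ3] = [F, F, T]
r2 m[X9→φ0] = [F, T, T]
r2 m[X9→φ1] = [F, T, F]
r2 m[X9→φ2] = [F, T, F]
r2 m[X9→φ4] = [F, T, F]
r2 m[X9→φ7] = [F, T, F]
r2 m[X6→φ1] = [T, T, F]
r2 m[X6→φ6] = [T, T, T]
r2 m[X0→φ2] = [T, T, T]
r2 m[X0→φ5] = [T, T, F]
r2 m[X8→φ5] = [T, T, T]
r2 m[X4→φ4] = [T, T, T]
r2 m[X3→φ3] = [T, T, T]
r2 m[X11→φ6] = [T, T, T]
r3 m[φ0→X7] = [F, F, T]
r3 m[φ0→X9] = [T, T, F]
r3 m[φ1→X9] = [T, T, T]
r3 m[φ1→X6] = [T, T, F]
r3 m[φ2→X9] = [F, T, T]
r3 m[φ2→X0] = [T, T, F]
r3 m[φ3→X7] = [T, F, T]
r3 m[φ3→X3] = [T, T, F]
r3 m[φ4→X9] = [T, T, T]
r3 m[φ4→X4] = [T, T, T]
r3 m[φ5→X0] = [T, T, T]
r3 m[φ5→X8] = [T, T, T]
r3 m[φ6→X6] = [T, T, F]
r3 m[φ6→X11] = [F, F, T]
r3 m[φ7→X9] = [F, T, T]
r3 m[X7→φ0] = [T, F, T]
r3 m[X7→φ3] = [F, F, T]
r3 m[X9→φ0] = [F, T, T]
r3 m[X9→φ1] = [F, T, F]
r3 m[X9→φ2] = [F, T, F]
r3 m[X9→φ4] = [F, T, F]
r3 m[X9→φ7] = [F, T, F]
r3 m[X6→φ1] = [T, T, F]
r3 m[X6→φ6] = [T, T, T]
r3 m[X0→φ2] = [T, T, T]
r3 m[X0→φ5] = [T, T, F]
r3 m[X8→φ5] = [T, T, T]
r3 m[X4→φ4] = [T, T, T]
r3 m[X3→φ3] = [T, T, T]
r3 m[X11→φ6] = [T, T, T]
r4 m[φ0→X7] = [F, F, T]
r4 m[φ0→X9] = [T, T, F]
r4 m[φ1→X9] = [T, T, T]
r4 m[φ1→X6] = [T, T, F]
r4 m[φ2→X9] = [F, T, T]
r4 m[φ2→X0] = [T, T, F]
r4 m[φ3→X7] = [T, F, T]
r4 m[φ3→X3] = [T, T, F]
r4 m[φ4→X9] = [T, T, T]
r4 m[φ4→X4] = [T, T, T]
r4 m[φ5→X0] = [T, T, T]
r4 m[φ5→X8] = [T, T, T]
r4 m[φ6→X6] = [T, T, F]
r4 m[φ6→X11] = [F, F, T]
r4 m[φ7→X9] = [F, T, T]
r4 m[X7→φ0] = [T, F, T]
r4 m[X7→φ3] = [F, F, T]
r4 m[X9→φ0] = [F, T, T]
r4 m[X9→φ1] = [F, T, F]
r4 m[X9→φ2] = [F, T, F]
r4 m[X9→φ4] = [F, T, F]
r4 m[X9→φ7] = [F, T, F]
r4 m[X6→φ1] = [T, T, F]
r4 m[X6→φ6] = [T, T, F]
r4 m[X0→φ2] = [T, T, T]
r4 m[X0→φ5] = [T, T, F]
r4 m[X8→φ5] = [T, T, T]
r4 m[X4→φ4] = [T, T, T]
r4 m[X3→φ3] = [T, T, T]
r4 m[X11→φ6] = [T, T, T]
r5 m[φ0→X7] = [F, F, T]
r5 m[φ0→X9] = [T, T, F]
r5 m[φ1→X9] = [T, T, T]
r5 m[φ1→X6] = [T, T, F]
r5 m[φ2→X9] = [F, T, T]
r5 m[φ2→X0] = [T, T, F]
r5 m[φ3→X7] = [T, F, T]
r5 m[φ3→X3] = [T, T, F]
r5 m[φ4→X9] = [T, T, T]
r5 m[φ4→X4] = [T, T, T]
r5 m[φ5→X0] = [T, T, T]
r5 m[φ5→X8] = [T, T, T]
r5 m[φ6→X6] = [T, T, F]
r5 m[φ6→X11] = [F, F, T]
r5 m[φ7→X9] = [F, T, T]
r5 m[X7→φ0] = [T, F, T]
r5 m[X7→φ3] = [F, F, T]
r5 m[X9→φ0] = [F, T, T]
r5 m[X9→φ1] = [F, T, F]
r5 m[X9→φ2] = [F, T, F]
r5 m[X9→φ4] = [F, T, F]
r5 m[X9→φ7] = [F, T, F]
r5 m[X6→φ1] = [T, T, F]
r5 m[X6→φ6] = [T, T, F]
r5 m[X0→φ2] = [T, T, T]
r5 m[X0→φ5] = [T, T, F]
r5 m[X8→φ5] = [T, T, T]
r5 m[X4→φ4] = [T, T, T]
r5 m[X3→φ3] = [T, T, T]
r5 m[X11→φ6] = [T, T, T]
fixed point reached at round 5
b[X0] = ⊗ incoming = [T, T, F]

b[X0] = [T, T, F]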